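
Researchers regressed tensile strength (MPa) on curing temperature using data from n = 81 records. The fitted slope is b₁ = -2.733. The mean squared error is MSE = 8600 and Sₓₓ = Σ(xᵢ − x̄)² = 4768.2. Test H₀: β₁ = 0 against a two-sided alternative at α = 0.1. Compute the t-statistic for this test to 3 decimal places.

SE(b₁) = √(MSE/Sₓₓ) = √(8600/4768.2) = 1.34299.
t = -2.733 / 1.34299 = -2.035.
df = n − 2 = 79.
Two-sided p ≈ 0.0452, which is < 0.1, so reject H₀.
There is evidence that curing temperature is associated with tensile strength.

t = -2.035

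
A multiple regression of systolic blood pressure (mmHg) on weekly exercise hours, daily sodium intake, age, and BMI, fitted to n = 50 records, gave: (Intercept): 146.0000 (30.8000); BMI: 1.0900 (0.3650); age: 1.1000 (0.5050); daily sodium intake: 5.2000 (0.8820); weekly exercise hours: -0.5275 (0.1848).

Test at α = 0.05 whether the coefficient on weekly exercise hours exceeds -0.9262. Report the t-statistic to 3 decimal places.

Read off: b = -0.5275, SE = 0.1848 for weekly exercise hours.
H₀: β₁ = -0.9262 vs H₁: β₁ > -0.9262.
t = (-0.5275 − (-0.9262)) / 0.1848 = 2.157.
df = n − k − 1 = 50 − 4 − 1 = 45.
One-sided p ≈ 0.0182, which is < 0.05, so reject H₀.
There is evidence that the true slope on weekly exercise hours exceeds -0.9262 mmHg per unit, holding the other predictors fixed.

t = 2.157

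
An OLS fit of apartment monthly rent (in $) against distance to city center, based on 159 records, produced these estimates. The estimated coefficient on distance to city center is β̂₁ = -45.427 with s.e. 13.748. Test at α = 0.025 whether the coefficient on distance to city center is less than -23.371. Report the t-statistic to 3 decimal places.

H₀: β₁ = -23.371 vs H₁: β₁ < -23.371.
t = (β̂₁ − β₁⁰)/SE = (-45.427 − (-23.371)) / 13.748 = -1.604.
df = n − 2 = 159 − 2 = 157.
One-sided p ≈ 0.0553, which is ≥ 0.025, so fail to reject H₀.
The data do not give significant evidence that the true slope on distance to city center is below -23.371 $ per unit.

t = -1.604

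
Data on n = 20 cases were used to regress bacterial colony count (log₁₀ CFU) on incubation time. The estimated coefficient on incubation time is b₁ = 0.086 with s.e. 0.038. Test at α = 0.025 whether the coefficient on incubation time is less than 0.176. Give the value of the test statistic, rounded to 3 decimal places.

t = -2.368

H₀: β₁ = 0.176 vs H₁: β₁ < 0.176.
t = (b₁ − β₁⁰)/SE = (0.086 − 0.176) / 0.038 = -2.368.
df = n − 2 = 20 − 2 = 18.
One-sided p ≈ 0.0146, which is < 0.025, so reject H₀.
There is evidence that the true slope on incubation time is below 0.176 log₁₀ CFU per unit.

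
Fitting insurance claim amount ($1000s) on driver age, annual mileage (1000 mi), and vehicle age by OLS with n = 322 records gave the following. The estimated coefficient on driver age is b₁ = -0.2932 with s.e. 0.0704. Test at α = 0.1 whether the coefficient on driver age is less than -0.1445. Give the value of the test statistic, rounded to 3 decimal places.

H₀: β₁ = -0.1445 vs H₁: β₁ < -0.1445.
t = (b₁ − β₁⁰)/SE = (-0.2932 − (-0.1445)) / 0.0704 = -2.112.
df = n − k − 1 = 322 − 3 − 1 = 318.
One-sided p ≈ 0.0177, which is < 0.1, so reject H₀.
There is evidence that the true slope on driver age is below -0.1445 $1000s per unit, holding the other predictors fixed.

t = -2.112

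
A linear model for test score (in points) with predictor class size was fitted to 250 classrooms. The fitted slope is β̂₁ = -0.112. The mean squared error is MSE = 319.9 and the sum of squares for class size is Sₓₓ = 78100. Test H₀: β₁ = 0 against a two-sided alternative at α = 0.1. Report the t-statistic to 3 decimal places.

SE(β̂₁) = √(MSE/Sₓₓ) = √(319.9/78100) = 0.0640002.
t = -0.112 / 0.0640002 = -1.750.
df = n − 2 = 248.
Two-sided p ≈ 0.0814, which is < 0.1, so reject H₀.
There is evidence that class size is associated with test score.

t = -1.750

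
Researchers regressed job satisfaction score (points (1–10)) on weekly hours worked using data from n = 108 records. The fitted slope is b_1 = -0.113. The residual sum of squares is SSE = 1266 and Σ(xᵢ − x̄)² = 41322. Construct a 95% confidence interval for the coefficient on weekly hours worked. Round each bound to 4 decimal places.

(-0.1467, -0.0793)

MSE = SSE/(n − 2) = 1266/106 = 11.9434.
SE(b_1) = √(MSE/Sₓₓ) = √(11.9434/41322) = 0.017001.
df = n − 2 = 106.
t* = t_{0.025, 106} = 1.982597.
Margin = t* × SE = 1.982597 × 0.017001 = 0.033706.
CI: -0.113 ± 0.033706 → (-0.1467, -0.0793).
With 95% confidence, each one-unit increase in weekly hours worked is associated with a change of between -0.1467 and -0.0793 points (1–10) in job satisfaction score.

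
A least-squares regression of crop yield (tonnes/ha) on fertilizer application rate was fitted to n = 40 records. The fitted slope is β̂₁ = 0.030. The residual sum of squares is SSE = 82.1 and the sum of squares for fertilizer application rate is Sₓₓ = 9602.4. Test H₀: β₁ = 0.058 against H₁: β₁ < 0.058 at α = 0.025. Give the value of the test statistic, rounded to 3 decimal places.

MSE = SSE/(n − 2) = 82.1/38 = 2.16053.
SE(β̂₁) = √(MSE/Sₓₓ) = √(2.16053/9602.4) = 0.015.
t = (0.030 − 0.058) / 0.015 = -1.867.
df = n − 2 = 38.
One-sided p ≈ 0.0348, which is ≥ 0.025, so fail to reject H₀.
The data do not give significant evidence that the true slope on fertilizer application rate is below 0.058 tonnes/ha per unit.

t = -1.867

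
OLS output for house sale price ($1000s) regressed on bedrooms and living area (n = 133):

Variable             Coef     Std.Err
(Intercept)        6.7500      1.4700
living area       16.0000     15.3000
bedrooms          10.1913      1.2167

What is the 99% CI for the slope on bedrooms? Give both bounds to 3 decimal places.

(7.011, 13.372)

Read off: b = 10.1913, SE = 1.2167 for bedrooms.
df = n − k − 1 = 133 − 2 − 1 = 130.
t* = t_{0.005, 130} = 2.614177.
Margin = t* × SE = 2.614177 × 1.2167 = 3.18067.
CI: 10.1913 ± 3.18067 → (7.011, 13.372).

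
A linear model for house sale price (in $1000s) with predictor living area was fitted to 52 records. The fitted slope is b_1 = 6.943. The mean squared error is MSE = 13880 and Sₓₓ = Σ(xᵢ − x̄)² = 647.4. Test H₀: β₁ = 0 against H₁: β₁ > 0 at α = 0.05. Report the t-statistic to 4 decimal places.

t = 1.4995

SE(b_1) = √(MSE/Sₓₓ) = √(13880/647.4) = 4.63029.
t = 6.943 / 4.63029 = 1.4995.
df = n − 2 = 50.
One-sided p ≈ 0.0700, which is ≥ 0.05, so fail to reject H₀.
The data do not give significant evidence that the true slope on living area is positive.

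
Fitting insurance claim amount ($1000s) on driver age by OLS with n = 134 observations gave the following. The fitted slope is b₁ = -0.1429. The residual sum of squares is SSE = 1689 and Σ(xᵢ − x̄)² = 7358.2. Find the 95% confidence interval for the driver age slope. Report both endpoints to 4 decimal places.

MSE = SSE/(n − 2) = 1689/132 = 12.7955.
SE(b₁) = √(MSE/Sₓₓ) = √(12.7955/7358.2) = 0.0417006.
df = n − 2 = 132.
t* = t_{0.025, 132} = 1.978099.
Margin = t* × SE = 1.978099 × 0.0417006 = 0.082488.
CI: -0.1429 ± 0.082488 → (-0.2254, -0.0604).
With 95% confidence, each one-unit increase in driver age is associated with a change of between -0.2254 and -0.0604 $1000s in insurance claim amount.

(-0.2254, -0.0604)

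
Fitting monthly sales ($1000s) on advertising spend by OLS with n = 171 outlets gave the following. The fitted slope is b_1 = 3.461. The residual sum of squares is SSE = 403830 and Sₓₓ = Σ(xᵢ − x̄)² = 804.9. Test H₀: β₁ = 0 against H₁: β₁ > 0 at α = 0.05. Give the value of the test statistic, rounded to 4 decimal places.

MSE = SSE/(n − 2) = 403830/169 = 2389.53.
SE(b_1) = √(MSE/Sₓₓ) = √(2389.53/804.9) = 1.723.
t = 3.461 / 1.723 = 2.0087.
df = n − 2 = 169.
One-sided p ≈ 0.0231, which is < 0.05, so reject H₀.
There is evidence that the true slope on advertising spend is positive.

t = 2.0087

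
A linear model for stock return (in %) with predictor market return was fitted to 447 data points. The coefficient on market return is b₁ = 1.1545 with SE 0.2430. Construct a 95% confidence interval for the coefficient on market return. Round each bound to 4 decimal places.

(0.6769, 1.6321)

df = n − 2 = 447 − 2 = 445.
t* = t_{0.025, 445} = 1.965309.
Margin = t* × SE = 1.965309 × 0.2430 = 0.477570.
CI: 1.1545 ± 0.477570 → (0.6769, 1.6321).
With 95% confidence, each one-unit increase in market return is associated with a change of between 0.6769 and 1.6321 % in stock return.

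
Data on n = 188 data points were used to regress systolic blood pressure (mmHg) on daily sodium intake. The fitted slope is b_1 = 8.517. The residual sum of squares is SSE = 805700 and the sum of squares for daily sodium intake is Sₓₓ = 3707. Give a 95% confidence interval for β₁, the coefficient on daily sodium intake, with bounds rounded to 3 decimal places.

MSE = SSE/(n − 2) = 805700/186 = 4331.72.
SE(b_1) = √(MSE/Sₓₓ) = √(4331.72/3707) = 1.08098.
df = n − 2 = 186.
t* = t_{0.025, 186} = 1.9728.
Margin = t* × SE = 1.9728 × 1.08098 = 2.13256.
CI: 8.517 ± 2.13256 → (6.384, 10.650).
With 95% confidence, each one-unit increase in daily sodium intake is associated with a change of between 6.384 and 10.650 mmHg in systolic blood pressure.

(6.384, 10.650)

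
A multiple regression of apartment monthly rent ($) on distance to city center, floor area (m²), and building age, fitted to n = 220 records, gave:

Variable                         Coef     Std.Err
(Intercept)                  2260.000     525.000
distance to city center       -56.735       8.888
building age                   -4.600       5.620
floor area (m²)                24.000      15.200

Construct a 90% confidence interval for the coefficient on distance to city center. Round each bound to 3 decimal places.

(-71.417, -42.053)

Read off: b = -56.735, SE = 8.888 for distance to city center.
df = n − k − 1 = 220 − 3 − 1 = 216.
t* = t_{0.05, 216} = 1.651939.
Margin = t* × SE = 1.651939 × 8.888 = 14.68243.
CI: -56.735 ± 14.68243 → (-71.417, -42.053).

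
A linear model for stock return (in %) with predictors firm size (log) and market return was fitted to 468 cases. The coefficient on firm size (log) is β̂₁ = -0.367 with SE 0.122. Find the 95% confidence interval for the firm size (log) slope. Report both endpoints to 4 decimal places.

df = n − k − 1 = 468 − 2 − 1 = 465.
t* = t_{0.025, 465} = 1.965079.
Margin = t* × SE = 1.965079 × 0.122 = 0.239740.
CI: -0.367 ± 0.239740 → (-0.6067, -0.1273).
With 95% confidence, each one-unit increase in firm size (log) is associated with a change of between -0.6067 and -0.1273 % in stock return, holding the other predictors fixed.

(-0.6067, -0.1273)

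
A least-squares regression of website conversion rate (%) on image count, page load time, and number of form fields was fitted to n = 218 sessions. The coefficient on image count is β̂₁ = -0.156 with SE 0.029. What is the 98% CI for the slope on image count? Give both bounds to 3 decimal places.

(-0.224, -0.088)

df = n − k − 1 = 218 − 3 − 1 = 214.
t* = t_{0.01, 214} = 2.343899.
Margin = t* × SE = 2.343899 × 0.029 = 0.06797.
CI: -0.156 ± 0.06797 → (-0.224, -0.088).
With 98% confidence, each one-unit increase in image count is associated with a change of between -0.224 and -0.088 % in website conversion rate, holding the other predictors fixed.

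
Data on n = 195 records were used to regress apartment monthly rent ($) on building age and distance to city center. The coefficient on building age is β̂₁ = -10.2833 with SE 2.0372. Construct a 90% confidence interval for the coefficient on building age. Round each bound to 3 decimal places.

(-13.650, -6.916)

df = n − k − 1 = 195 − 2 − 1 = 192.
t* = t_{0.05, 192} = 1.652829.
Margin = t* × SE = 1.652829 × 2.0372 = 3.36714.
CI: -10.2833 ± 3.36714 → (-13.650, -6.916).
With 90% confidence, each one-unit increase in building age is associated with a change of between -13.650 and -6.916 $ in apartment monthly rent, holding the other predictors fixed.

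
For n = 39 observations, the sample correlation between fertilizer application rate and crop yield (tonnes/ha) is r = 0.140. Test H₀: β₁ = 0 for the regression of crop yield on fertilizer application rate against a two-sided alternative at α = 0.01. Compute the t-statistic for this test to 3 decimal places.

t = r·√(n − 2)/√(1 − r²) = 0.140·√37/√0.9804 = 0.860.
df = n − 2 = 37.
Two-sided p ≈ 0.3953, which is ≥ 0.01, so fail to reject H₀.
The data do not give significant evidence of a linear association between fertilizer application rate and crop yield.

t = 0.860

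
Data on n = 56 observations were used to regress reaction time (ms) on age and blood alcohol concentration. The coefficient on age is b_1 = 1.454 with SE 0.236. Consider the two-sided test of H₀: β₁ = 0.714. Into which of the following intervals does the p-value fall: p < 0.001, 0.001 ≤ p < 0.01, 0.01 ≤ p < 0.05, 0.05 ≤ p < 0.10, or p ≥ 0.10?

0.001 ≤ p < 0.01

t = (1.454 − 0.714) / 0.236 = 3.136.
df = n − k − 1 = 56 − 2 − 1 = 53.
Two-sided p = 2·P(T_{53} > |t|) ≈ 0.0028.
So 0.001 ≤ p < 0.01.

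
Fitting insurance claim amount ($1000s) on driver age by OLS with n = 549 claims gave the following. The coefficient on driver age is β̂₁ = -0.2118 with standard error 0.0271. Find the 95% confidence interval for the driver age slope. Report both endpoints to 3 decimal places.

df = n − 2 = 549 − 2 = 547.
t* = t_{0.025, 547} = 1.96431.
Margin = t* × SE = 1.96431 × 0.0271 = 0.05323.
CI: -0.2118 ± 0.05323 → (-0.265, -0.159).
With 95% confidence, each one-unit increase in driver age is associated with a change of between -0.265 and -0.159 $1000s in insurance claim amount.

(-0.265, -0.159)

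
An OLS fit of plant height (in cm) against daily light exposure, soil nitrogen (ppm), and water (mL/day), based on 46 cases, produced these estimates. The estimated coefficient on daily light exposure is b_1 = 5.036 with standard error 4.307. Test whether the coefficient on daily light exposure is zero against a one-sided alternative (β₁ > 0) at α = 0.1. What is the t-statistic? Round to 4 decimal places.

t = 1.1693

H₀: β₁ = 0 vs H₁: β₁ > 0.
t = (b_1 − β₁⁰)/SE = 5.036 / 4.307 = 1.1693.
df = n − k − 1 = 46 − 3 − 1 = 42.
One-sided p ≈ 0.1244, which is ≥ 0.1, so fail to reject H₀.
The data do not give significant evidence that the true slope on daily light exposure is positive, holding the other predictors fixed.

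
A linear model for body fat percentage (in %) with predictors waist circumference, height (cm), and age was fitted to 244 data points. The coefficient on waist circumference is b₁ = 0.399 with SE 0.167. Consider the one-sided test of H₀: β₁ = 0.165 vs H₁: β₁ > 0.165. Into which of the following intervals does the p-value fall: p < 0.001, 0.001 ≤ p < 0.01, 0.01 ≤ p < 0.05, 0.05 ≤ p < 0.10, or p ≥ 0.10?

t = (0.399 − 0.165) / 0.167 = 1.401.
df = n − k − 1 = 244 − 3 − 1 = 240.
One-sided p = P(T_{240} > t) ≈ 0.0812.
So 0.05 ≤ p < 0.10.

0.05 ≤ p < 0.10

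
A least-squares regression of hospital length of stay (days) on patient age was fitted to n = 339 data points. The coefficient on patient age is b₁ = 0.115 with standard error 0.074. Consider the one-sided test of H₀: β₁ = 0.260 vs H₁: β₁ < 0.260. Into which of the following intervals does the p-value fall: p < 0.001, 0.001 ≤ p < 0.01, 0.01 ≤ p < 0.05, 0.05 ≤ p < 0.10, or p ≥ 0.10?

t = (0.115 − 0.260) / 0.074 = -1.959.
df = n − 2 = 339 − 2 = 337.
One-sided p = P(T_{337} < t) ≈ 0.0254.
So 0.01 ≤ p < 0.05.

0.01 ≤ p < 0.05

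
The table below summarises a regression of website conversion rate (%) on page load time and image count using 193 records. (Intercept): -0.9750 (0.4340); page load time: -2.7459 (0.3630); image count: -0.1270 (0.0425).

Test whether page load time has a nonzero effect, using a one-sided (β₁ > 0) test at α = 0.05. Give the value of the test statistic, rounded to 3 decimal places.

Read off: b = -2.7459, SE = 0.3630 for page load time.
H₀: β₁ = 0 vs H₁: β₁ > 0.
t = -2.7459 / 0.3630 = -7.564.
df = n − k − 1 = 193 − 2 − 1 = 190.
One-sided p ≈ 1.0000, which is ≥ 0.05, so fail to reject H₀.
The data do not give significant evidence that the true slope on page load time is positive, holding the other predictors fixed.

t = -7.564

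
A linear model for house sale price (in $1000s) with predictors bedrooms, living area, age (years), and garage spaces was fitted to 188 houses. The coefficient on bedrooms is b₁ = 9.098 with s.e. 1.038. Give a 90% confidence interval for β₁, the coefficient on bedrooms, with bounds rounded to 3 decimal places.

df = n − k − 1 = 188 − 4 − 1 = 183.
t* = t_{0.05, 183} = 1.653223.
Margin = t* × SE = 1.653223 × 1.038 = 1.71605.
CI: 9.098 ± 1.71605 → (7.382, 10.814).
With 90% confidence, each one-unit increase in bedrooms is associated with a change of between 7.382 and 10.814 $1000s in house sale price, holding the other predictors fixed.

(7.382, 10.814)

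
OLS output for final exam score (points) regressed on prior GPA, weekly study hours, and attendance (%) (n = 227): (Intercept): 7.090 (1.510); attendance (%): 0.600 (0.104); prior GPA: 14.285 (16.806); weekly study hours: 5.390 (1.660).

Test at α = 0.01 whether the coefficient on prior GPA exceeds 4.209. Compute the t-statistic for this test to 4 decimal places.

t = 0.5995

Read off: b = 14.285, SE = 16.806 for prior GPA.
H₀: β₁ = 4.209 vs H₁: β₁ > 4.209.
t = (14.285 − 4.209) / 16.806 = 0.5995.
df = n − k − 1 = 227 − 3 − 1 = 223.
One-sided p ≈ 0.2747, which is ≥ 0.01, so fail to reject H₀.
The data do not give significant evidence that the true slope on prior GPA exceeds 4.209 points per unit, holding the other predictors fixed.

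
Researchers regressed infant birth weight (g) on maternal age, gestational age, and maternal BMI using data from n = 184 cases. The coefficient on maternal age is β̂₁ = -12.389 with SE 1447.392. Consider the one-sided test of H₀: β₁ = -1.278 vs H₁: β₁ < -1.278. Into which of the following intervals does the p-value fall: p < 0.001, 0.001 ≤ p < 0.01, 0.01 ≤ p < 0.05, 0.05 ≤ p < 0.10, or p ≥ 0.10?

t = (-12.389 − (-1.278)) / 1447.392 = -0.008.
df = n − k − 1 = 184 − 3 − 1 = 180.
One-sided p = P(T_{180} < t) ≈ 0.4969.
So p ≥ 0.10.

p ≥ 0.10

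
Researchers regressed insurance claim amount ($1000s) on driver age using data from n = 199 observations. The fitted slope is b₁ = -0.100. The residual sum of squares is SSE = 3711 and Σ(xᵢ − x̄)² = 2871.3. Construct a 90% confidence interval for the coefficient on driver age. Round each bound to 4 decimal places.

MSE = SSE/(n − 2) = 3711/197 = 18.8376.
SE(b₁) = √(MSE/Sₓₓ) = √(18.8376/2871.3) = 0.0809978.
df = n − 2 = 197.
t* = t_{0.05, 197} = 1.652625.
Margin = t* × SE = 1.652625 × 0.0809978 = 0.133859.
CI: -0.100 ± 0.133859 → (-0.2339, 0.0339).
With 90% confidence, each one-unit increase in driver age is associated with a change of between -0.2339 and 0.0339 $1000s in insurance claim amount.

(-0.2339, 0.0339)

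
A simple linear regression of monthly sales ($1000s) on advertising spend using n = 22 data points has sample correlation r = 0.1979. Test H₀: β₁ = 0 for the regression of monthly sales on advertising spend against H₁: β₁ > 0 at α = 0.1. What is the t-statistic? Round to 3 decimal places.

t = r·√(n − 2)/√(1 − r²) = 0.1979·√20/√0.960836 = 0.903.
df = n − 2 = 20.
One-sided p ≈ 0.1887, which is ≥ 0.1, so fail to reject H₀.
The data do not give significant evidence of a linear association between advertising spend and monthly sales.

t = 0.903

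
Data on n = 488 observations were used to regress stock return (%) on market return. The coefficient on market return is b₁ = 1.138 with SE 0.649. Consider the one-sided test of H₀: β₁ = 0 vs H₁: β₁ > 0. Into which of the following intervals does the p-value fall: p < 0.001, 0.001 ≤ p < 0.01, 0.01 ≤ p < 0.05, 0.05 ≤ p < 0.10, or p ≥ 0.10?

t = 1.138 / 0.649 = 1.753.
df = n − 2 = 488 − 2 = 486.
One-sided p = P(T_{486} > t) ≈ 0.0401.
So 0.01 ≤ p < 0.05.

0.01 ≤ p < 0.05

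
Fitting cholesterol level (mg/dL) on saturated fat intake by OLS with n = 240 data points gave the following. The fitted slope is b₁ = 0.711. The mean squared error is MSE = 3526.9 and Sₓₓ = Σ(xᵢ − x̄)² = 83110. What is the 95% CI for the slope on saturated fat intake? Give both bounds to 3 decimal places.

SE(b₁) = √(MSE/Sₓₓ) = √(3526.9/83110) = 0.206001.
df = n − 2 = 238.
t* = t_{0.025, 238} = 1.969982.
Margin = t* × SE = 1.969982 × 0.206001 = 0.40582.
CI: 0.711 ± 0.40582 → (0.305, 1.117).
With 95% confidence, each one-unit increase in saturated fat intake is associated with a change of between 0.305 and 1.117 mg/dL in cholesterol level.

(0.305, 1.117)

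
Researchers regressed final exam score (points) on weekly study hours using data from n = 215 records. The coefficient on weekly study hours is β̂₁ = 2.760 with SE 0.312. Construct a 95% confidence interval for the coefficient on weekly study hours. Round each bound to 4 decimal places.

(2.1450, 3.3750)

df = n − 2 = 215 − 2 = 213.
t* = t_{0.025, 213} = 1.971164.
Margin = t* × SE = 1.971164 × 0.312 = 0.615003.
CI: 2.760 ± 0.615003 → (2.1450, 3.3750).
With 95% confidence, each one-unit increase in weekly study hours is associated with a change of between 2.1450 and 3.3750 points in final exam score.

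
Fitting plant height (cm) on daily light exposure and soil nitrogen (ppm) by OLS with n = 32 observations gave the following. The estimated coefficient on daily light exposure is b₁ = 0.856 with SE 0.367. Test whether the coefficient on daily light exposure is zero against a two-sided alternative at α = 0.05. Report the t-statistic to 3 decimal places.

t = 2.332

H₀: β₁ = 0 vs H₁: β₁ ≠ 0.
t = (b₁ − β₁⁰)/SE = 0.856 / 0.367 = 2.332.
df = n − k − 1 = 32 − 2 − 1 = 29.
Two-sided p ≈ 0.0268, which is < 0.05, so reject H₀.
There is evidence that daily light exposure is associated with plant height, holding the other predictors fixed.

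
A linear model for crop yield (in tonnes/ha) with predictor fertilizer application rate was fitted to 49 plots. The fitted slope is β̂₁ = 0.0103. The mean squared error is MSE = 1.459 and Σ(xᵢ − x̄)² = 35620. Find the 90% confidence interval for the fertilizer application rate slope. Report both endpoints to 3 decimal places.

SE(β̂₁) = √(MSE/Sₓₓ) = √(1.459/35620) = 0.00640001.
df = n − 2 = 47.
t* = t_{0.05, 47} = 1.677927.
Margin = t* × SE = 1.677927 × 0.00640001 = 0.01074.
CI: 0.0103 ± 0.01074 → (0.000, 0.021).
With 90% confidence, each one-unit increase in fertilizer application rate is associated with a change of between 0.000 and 0.021 tonnes/ha in crop yield.

(0.000, 0.021)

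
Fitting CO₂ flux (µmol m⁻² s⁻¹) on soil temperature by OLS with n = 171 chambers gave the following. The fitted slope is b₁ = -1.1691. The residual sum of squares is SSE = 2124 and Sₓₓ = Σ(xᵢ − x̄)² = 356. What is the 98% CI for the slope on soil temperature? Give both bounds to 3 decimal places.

MSE = SSE/(n − 2) = 2124/169 = 12.568.
SE(b₁) = √(MSE/Sₓₓ) = √(12.568/356) = 0.187892.
df = n − 2 = 169.
t* = t_{0.01, 169} = 2.348615.
Margin = t* × SE = 2.348615 × 0.187892 = 0.44129.
CI: -1.1691 ± 0.44129 → (-1.610, -0.728).
With 98% confidence, each one-unit increase in soil temperature is associated with a change of between -1.610 and -0.728 µmol m⁻² s⁻¹ in CO₂ flux.

(-1.610, -0.728)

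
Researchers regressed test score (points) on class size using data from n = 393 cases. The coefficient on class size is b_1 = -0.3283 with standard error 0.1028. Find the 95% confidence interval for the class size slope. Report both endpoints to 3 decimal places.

(-0.530, -0.126)

df = n − 2 = 393 − 2 = 391.
t* = t_{0.025, 391} = 1.96605.
Margin = t* × SE = 1.96605 × 0.1028 = 0.20211.
CI: -0.3283 ± 0.20211 → (-0.530, -0.126).
With 95% confidence, each one-unit increase in class size is associated with a change of between -0.530 and -0.126 points in test score.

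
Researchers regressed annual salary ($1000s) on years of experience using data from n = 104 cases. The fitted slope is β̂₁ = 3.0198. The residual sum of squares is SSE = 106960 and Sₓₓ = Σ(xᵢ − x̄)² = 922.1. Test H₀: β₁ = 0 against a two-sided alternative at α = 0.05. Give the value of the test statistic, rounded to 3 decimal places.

t = 2.832

MSE = SSE/(n − 2) = 106960/102 = 1048.63.
SE(β̂₁) = √(MSE/Sₓₓ) = √(1048.63/922.1) = 1.0664.
t = 3.0198 / 1.0664 = 2.832.
df = n − 2 = 102.
Two-sided p ≈ 0.0056, which is < 0.05, so reject H₀.
There is evidence that years of experience is associated with annual salary.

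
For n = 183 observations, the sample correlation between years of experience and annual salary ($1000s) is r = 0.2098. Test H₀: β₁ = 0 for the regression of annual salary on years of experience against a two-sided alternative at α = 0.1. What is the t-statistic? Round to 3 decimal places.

t = r·√(n − 2)/√(1 − r²) = 0.2098·√181/√0.955984 = 2.887.
df = n − 2 = 181.
Two-sided p ≈ 0.0044, which is < 0.1, so reject H₀.
There is evidence of a linear association between years of experience and annual salary.

t = 2.887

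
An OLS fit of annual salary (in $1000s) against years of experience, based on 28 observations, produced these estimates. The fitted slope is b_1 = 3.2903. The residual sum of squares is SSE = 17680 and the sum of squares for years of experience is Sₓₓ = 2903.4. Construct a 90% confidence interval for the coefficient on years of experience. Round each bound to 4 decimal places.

(2.4649, 4.1157)

MSE = SSE/(n − 2) = 17680/26 = 680.
SE(b_1) = √(MSE/Sₓₓ) = √(680/2903.4) = 0.483951.
df = n − 2 = 26.
t* = t_{0.05, 26} = 1.705618.
Margin = t* × SE = 1.705618 × 0.483951 = 0.825435.
CI: 3.2903 ± 0.825435 → (2.4649, 4.1157).
With 90% confidence, each one-unit increase in years of experience is associated with a change of between 2.4649 and 4.1157 $1000s in annual salary.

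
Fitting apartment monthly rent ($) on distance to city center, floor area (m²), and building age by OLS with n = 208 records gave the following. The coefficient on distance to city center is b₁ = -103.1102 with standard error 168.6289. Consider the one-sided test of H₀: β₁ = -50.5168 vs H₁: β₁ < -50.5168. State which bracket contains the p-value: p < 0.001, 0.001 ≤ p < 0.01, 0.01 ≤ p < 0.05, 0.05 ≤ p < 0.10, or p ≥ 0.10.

t = (-103.1102 − (-50.5168)) / 168.6289 = -0.312.
df = n − k − 1 = 208 − 3 − 1 = 204.
One-sided p = P(T_{204} < t) ≈ 0.3777.
So p ≥ 0.10.

p ≥ 0.10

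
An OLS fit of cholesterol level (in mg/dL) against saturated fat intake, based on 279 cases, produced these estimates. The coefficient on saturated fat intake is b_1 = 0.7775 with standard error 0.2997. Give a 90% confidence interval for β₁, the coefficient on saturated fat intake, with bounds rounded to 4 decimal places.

df = n − 2 = 279 − 2 = 277.
t* = t_{0.05, 277} = 1.650373.
Margin = t* × SE = 1.650373 × 0.2997 = 0.494617.
CI: 0.7775 ± 0.494617 → (0.2829, 1.2721).
With 90% confidence, each one-unit increase in saturated fat intake is associated with a change of between 0.2829 and 1.2721 mg/dL in cholesterol level.

(0.2829, 1.2721)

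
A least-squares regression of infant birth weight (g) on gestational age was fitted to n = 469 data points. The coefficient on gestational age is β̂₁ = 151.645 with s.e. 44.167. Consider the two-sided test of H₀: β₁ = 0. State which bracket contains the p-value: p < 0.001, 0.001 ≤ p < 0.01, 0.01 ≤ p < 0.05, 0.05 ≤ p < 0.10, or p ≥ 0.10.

t = 151.645 / 44.167 = 3.433.
df = n − 2 = 469 − 2 = 467.
Two-sided p = 2·P(T_{467} > |t|) ≈ 0.0006.
So p < 0.001.

p < 0.001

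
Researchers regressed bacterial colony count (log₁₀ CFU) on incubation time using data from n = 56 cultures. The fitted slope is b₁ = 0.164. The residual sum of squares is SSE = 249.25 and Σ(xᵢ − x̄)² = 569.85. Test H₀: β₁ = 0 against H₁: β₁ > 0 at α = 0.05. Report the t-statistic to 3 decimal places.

MSE = SSE/(n − 2) = 249.25/54 = 4.61574.
SE(b₁) = √(MSE/Sₓₓ) = √(4.61574/569.85) = 0.0899996.
t = 0.164 / 0.0899996 = 1.822.
df = n − 2 = 54.
One-sided p ≈ 0.0370, which is < 0.05, so reject H₀.
There is evidence that the true slope on incubation time is positive.

t = 1.822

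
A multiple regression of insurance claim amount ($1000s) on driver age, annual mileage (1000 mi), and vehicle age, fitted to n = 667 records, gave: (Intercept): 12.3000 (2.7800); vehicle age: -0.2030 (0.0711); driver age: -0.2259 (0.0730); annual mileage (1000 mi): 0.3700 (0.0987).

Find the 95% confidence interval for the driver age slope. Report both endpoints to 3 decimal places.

Read off: b = -0.2259, SE = 0.0730 for driver age.
df = n − k − 1 = 667 − 3 − 1 = 663.
t* = t_{0.025, 663} = 1.963549.
Margin = t* × SE = 1.963549 × 0.0730 = 0.14334.
CI: -0.2259 ± 0.14334 → (-0.369, -0.083).

(-0.369, -0.083)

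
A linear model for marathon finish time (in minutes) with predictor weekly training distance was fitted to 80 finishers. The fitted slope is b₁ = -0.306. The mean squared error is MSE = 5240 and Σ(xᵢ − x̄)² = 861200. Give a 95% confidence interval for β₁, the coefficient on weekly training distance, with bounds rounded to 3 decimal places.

SE(b₁) = √(MSE/Sₓₓ) = √(5240/861200) = 0.0780034.
df = n − 2 = 78.
t* = t_{0.025, 78} = 1.990847.
Margin = t* × SE = 1.990847 × 0.0780034 = 0.15529.
CI: -0.306 ± 0.15529 → (-0.461, -0.151).
With 95% confidence, each one-unit increase in weekly training distance is associated with a change of between -0.461 and -0.151 minutes in marathon finish time.

(-0.461, -0.151)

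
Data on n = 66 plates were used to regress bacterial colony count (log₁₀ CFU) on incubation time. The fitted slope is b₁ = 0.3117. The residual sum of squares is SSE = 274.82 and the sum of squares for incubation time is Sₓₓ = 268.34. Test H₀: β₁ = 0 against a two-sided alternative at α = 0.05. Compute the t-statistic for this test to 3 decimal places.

MSE = SSE/(n − 2) = 274.82/64 = 4.29406.
SE(b₁) = √(MSE/Sₓₓ) = √(4.29406/268.34) = 0.1265.
t = 0.3117 / 0.1265 = 2.464.
df = n − 2 = 64.
Two-sided p ≈ 0.0164, which is < 0.05, so reject H₀.
There is evidence that incubation time is associated with bacterial colony count.

t = 2.464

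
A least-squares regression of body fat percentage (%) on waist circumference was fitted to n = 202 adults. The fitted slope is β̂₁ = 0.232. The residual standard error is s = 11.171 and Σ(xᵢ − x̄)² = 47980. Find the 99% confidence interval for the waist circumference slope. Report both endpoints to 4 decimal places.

(0.0994, 0.3646)

SE(β̂₁) = s/√Sₓₓ = 11.171/√47980 = 0.050999.
df = n − 2 = 200.
t* = t_{0.005, 200} = 2.600634.
Margin = t* × SE = 2.600634 × 0.050999 = 0.132630.
CI: 0.232 ± 0.132630 → (0.0994, 0.3646).
With 99% confidence, each one-unit increase in waist circumference is associated with a change of between 0.0994 and 0.3646 % in body fat percentage.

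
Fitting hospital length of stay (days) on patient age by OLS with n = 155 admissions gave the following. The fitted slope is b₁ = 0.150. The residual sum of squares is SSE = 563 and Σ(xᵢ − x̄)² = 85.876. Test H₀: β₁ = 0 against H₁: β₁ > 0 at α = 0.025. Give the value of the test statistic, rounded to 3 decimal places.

t = 0.725

MSE = SSE/(n − 2) = 563/153 = 3.67974.
SE(b₁) = √(MSE/Sₓₓ) = √(3.67974/85.876) = 0.207001.
t = 0.150 / 0.207001 = 0.725.
df = n − 2 = 153.
One-sided p ≈ 0.2349, which is ≥ 0.025, so fail to reject H₀.
The data do not give significant evidence that the true slope on patient age is positive.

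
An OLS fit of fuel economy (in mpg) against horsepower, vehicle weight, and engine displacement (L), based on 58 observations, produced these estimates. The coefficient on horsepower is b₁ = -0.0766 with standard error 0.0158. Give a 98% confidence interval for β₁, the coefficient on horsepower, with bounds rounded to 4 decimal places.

df = n − k − 1 = 58 − 3 − 1 = 54.
t* = t_{0.01, 54} = 2.39741.
Margin = t* × SE = 2.39741 × 0.0158 = 0.037879.
CI: -0.0766 ± 0.037879 → (-0.1145, -0.0387).
With 98% confidence, each one-unit increase in horsepower is associated with a change of between -0.1145 and -0.0387 mpg in fuel economy, holding the other predictors fixed.

(-0.1145, -0.0387)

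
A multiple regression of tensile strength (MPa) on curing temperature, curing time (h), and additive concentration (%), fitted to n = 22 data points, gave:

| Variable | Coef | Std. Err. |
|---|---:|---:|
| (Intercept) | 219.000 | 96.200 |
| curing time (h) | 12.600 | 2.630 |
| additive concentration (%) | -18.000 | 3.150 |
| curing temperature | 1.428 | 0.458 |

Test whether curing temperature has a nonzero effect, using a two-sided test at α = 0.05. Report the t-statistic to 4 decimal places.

Read off: b = 1.428, SE = 0.458 for curing temperature.
H₀: β₁ = 0 vs H₁: β₁ ≠ 0.
t = 1.428 / 0.458 = 3.1179.
df = n − k − 1 = 22 − 3 − 1 = 18.
Two-sided p ≈ 0.0059, which is < 0.05, so reject H₀.
There is evidence that curing temperature is associated with tensile strength, holding the other predictors fixed.

t = 3.1179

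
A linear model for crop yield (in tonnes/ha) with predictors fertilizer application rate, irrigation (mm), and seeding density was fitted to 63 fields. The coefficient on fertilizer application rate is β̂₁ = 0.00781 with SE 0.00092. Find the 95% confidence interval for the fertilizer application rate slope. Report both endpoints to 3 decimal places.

(0.006, 0.010)

df = n − k − 1 = 63 − 3 − 1 = 59.
t* = t_{0.025, 59} = 2.000995.
Margin = t* × SE = 2.000995 × 0.00092 = 0.00184.
CI: 0.00781 ± 0.00184 → (0.006, 0.010).
With 95% confidence, each one-unit increase in fertilizer application rate is associated with a change of between 0.006 and 0.010 tonnes/ha in crop yield, holding the other predictors fixed.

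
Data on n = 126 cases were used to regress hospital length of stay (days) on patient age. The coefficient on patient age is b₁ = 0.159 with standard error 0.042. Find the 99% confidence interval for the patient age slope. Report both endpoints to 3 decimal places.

(0.049, 0.269)

df = n − 2 = 126 − 2 = 124.
t* = t_{0.005, 124} = 2.61606.
Margin = t* × SE = 2.61606 × 0.042 = 0.10987.
CI: 0.159 ± 0.10987 → (0.049, 0.269).
With 99% confidence, each one-unit increase in patient age is associated with a change of between 0.049 and 0.269 days in hospital length of stay.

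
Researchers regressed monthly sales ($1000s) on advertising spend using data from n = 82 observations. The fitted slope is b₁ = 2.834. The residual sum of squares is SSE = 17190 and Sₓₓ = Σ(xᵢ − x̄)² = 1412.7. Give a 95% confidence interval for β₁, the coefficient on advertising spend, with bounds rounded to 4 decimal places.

(2.0579, 3.6101)

MSE = SSE/(n − 2) = 17190/80 = 214.875.
SE(b₁) = √(MSE/Sₓₓ) = √(214.875/1412.7) = 0.390003.
df = n − 2 = 80.
t* = t_{0.025, 80} = 1.990063.
Margin = t* × SE = 1.990063 × 0.390003 = 0.776131.
CI: 2.834 ± 0.776131 → (2.0579, 3.6101).
With 95% confidence, each one-unit increase in advertising spend is associated with a change of between 2.0579 and 3.6101 $1000s in monthly sales.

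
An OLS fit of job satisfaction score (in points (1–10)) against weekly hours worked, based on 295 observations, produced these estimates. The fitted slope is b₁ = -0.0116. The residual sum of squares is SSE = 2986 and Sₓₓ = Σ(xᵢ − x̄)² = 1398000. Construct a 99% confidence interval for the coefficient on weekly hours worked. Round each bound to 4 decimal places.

MSE = SSE/(n − 2) = 2986/293 = 10.1911.
SE(b₁) = √(MSE/Sₓₓ) = √(10.1911/1398000) = 0.00269996.
df = n − 2 = 293.
t* = t_{0.005, 293} = 2.592713.
Margin = t* × SE = 2.592713 × 0.00269996 = 0.007000.
CI: -0.0116 ± 0.007000 → (-0.0186, -0.0046).
With 99% confidence, each one-unit increase in weekly hours worked is associated with a change of between -0.0186 and -0.0046 points (1–10) in job satisfaction score.

(-0.0186, -0.0046)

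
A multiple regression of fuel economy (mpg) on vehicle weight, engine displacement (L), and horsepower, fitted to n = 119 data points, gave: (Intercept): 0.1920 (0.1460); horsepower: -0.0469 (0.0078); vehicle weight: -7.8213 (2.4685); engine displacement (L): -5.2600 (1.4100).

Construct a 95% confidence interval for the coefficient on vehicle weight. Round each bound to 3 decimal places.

(-12.711, -2.932)

Read off: b = -7.8213, SE = 2.4685 for vehicle weight.
df = n − k − 1 = 119 − 3 − 1 = 115.
t* = t_{0.025, 115} = 1.980808.
Margin = t* × SE = 1.980808 × 2.4685 = 4.88962.
CI: -7.8213 ± 4.88962 → (-12.711, -2.932).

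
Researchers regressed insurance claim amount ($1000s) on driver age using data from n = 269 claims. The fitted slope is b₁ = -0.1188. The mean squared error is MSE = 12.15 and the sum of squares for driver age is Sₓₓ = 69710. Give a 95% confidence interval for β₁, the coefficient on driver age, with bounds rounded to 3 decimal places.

(-0.145, -0.093)

SE(b₁) = √(MSE/Sₓₓ) = √(12.15/69710) = 0.013202.
df = n − 2 = 267.
t* = t_{0.025, 267} = 1.968889.
Margin = t* × SE = 1.968889 × 0.013202 = 0.02599.
CI: -0.1188 ± 0.02599 → (-0.145, -0.093).
With 95% confidence, each one-unit increase in driver age is associated with a change of between -0.145 and -0.093 $1000s in insurance claim amount.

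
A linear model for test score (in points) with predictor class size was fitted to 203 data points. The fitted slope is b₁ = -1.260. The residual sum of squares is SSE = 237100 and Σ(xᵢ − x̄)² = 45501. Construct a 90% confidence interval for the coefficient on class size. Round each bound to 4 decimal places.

(-1.5261, -0.9939)

MSE = SSE/(n − 2) = 237100/201 = 1179.6.
SE(b₁) = √(MSE/Sₓₓ) = √(1179.6/45501) = 0.161012.
df = n − 2 = 201.
t* = t_{0.05, 201} = 1.65247.
Margin = t* × SE = 1.65247 × 0.161012 = 0.266067.
CI: -1.260 ± 0.266067 → (-1.5261, -0.9939).
With 90% confidence, each one-unit increase in class size is associated with a change of between -1.5261 and -0.9939 points in test score.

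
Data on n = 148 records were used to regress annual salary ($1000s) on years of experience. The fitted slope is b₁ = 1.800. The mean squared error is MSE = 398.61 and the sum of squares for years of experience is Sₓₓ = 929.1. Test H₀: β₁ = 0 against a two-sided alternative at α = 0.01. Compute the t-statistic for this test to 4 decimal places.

SE(b₁) = √(MSE/Sₓₓ) = √(398.61/929.1) = 0.655002.
t = 1.800 / 0.655002 = 2.7481.
df = n − 2 = 146.
Two-sided p ≈ 0.0068, which is < 0.01, so reject H₀.
There is evidence that years of experience is associated with annual salary.

t = 2.7481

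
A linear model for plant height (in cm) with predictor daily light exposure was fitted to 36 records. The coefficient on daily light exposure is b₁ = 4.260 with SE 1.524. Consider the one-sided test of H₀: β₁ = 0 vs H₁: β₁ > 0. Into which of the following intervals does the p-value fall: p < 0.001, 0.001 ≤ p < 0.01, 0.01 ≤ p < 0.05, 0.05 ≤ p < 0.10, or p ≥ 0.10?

t = 4.260 / 1.524 = 2.795.
df = n − 2 = 36 − 2 = 34.
One-sided p = P(T_{34} > t) ≈ 0.0042.
So 0.001 ≤ p < 0.01.

0.001 ≤ p < 0.01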